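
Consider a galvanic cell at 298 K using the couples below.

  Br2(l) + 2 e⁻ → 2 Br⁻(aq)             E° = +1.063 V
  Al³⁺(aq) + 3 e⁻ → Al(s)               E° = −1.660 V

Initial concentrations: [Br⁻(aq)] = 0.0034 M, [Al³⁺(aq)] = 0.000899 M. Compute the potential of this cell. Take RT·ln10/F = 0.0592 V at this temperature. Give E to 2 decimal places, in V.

Br₂/Br⁻ is reduced (cathode, E° = +1.063 V) and Al³⁺/Al is oxidized (anode).
E°cell = E°cat − E°an = +1.063 − (−1.660) = +2.723 V; n = 6.
For the overall reaction 3 Br2(l) + 2 Al(s) → 6 Br⁻(aq) + 2 Al³⁺(aq), Q = [Br⁻(aq)]^6·[Al³⁺(aq)]^2 = 1.25×10^−21, giving log Q = −20.904.
Applying E = E° − (RT ln10/nF)·log Q gives +2.723 − (0.0592/6)(−20.904) = +2.93 V.

+2.93 V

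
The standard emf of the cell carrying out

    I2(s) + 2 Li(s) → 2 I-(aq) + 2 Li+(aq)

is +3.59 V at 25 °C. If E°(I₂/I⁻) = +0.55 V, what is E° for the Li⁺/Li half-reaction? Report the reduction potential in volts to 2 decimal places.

−3.04 V

In the reaction as written the I₂/I⁻ couple is reduced (cathode) and Li⁺/Li is oxidized (anode), so E°cell = E°(I₂/I⁻) − E°(Li⁺/Li).
E°(Li⁺/Li) = E°(cathode) − E°cell = +0.55 − (+3.59) = −3.04 V.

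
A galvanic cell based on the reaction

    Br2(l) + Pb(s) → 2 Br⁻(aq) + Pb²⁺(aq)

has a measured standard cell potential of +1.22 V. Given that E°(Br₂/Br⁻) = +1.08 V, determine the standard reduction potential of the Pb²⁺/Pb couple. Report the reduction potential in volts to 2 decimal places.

In the reaction as written the Br₂/Br⁻ couple is reduced (cathode) and Pb²⁺/Pb is oxidized (anode), so E°cell = E°(Br₂/Br⁻) − E°(Pb²⁺/Pb).
E°(Pb²⁺/Pb) = E°(cathode) − E°cell = +1.08 − (+1.22) = −0.14 V.

−0.14 V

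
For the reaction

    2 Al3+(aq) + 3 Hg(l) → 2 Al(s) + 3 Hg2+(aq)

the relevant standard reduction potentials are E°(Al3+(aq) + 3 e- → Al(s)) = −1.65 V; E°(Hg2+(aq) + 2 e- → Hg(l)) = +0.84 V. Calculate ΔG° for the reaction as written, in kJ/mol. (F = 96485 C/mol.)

+1441 kJ/mol

In the reaction as written Al3+(aq) is reduced, so the Al³⁺/Al couple is the cathode and Hg²⁺/Hg is the anode.
E°cell = −1.65 − (+0.84) = −2.49 V; balancing electrons gives n = 6.
ΔG° = −nFE°cell = −(6)(96485)(−2.49) J/mol = +1441 kJ/mol.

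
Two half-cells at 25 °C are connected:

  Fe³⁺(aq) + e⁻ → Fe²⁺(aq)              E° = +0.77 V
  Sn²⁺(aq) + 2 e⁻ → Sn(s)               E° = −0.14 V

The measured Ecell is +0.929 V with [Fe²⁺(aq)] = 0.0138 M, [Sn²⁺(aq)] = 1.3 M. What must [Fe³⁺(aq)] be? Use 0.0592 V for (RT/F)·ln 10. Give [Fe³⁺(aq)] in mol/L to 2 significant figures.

0.033 M

Fe³⁺/Fe²⁺ is the cathode (higher E°); E°cell = +0.77 − (−0.14) = +0.91 V with n = 2.
Since E = E° − (0.0592/n)·log Q, log Q = n(E° − E)/0.0592 = −0.642.
The balanced reaction is 2 Fe³⁺(aq) + Sn(s) → 2 Fe²⁺(aq) + Sn²⁺(aq), so Q = ([Fe²⁺(aq)]^2·[Sn²⁺(aq)]) / [Fe³⁺(aq)]^2.
Isolating [Fe³⁺(aq)] in Q = 10^{−0.642} yields log [Fe³⁺(aq)] = −1.482, i.e. 0.033 M.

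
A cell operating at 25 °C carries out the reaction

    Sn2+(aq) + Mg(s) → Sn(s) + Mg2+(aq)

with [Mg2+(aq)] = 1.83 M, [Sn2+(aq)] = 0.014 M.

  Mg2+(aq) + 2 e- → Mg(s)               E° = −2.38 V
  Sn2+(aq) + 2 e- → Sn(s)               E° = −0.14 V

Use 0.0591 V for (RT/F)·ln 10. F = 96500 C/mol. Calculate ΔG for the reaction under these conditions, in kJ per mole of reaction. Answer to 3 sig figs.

E°cell = −0.14 − (−2.38) = +2.24 V; the balanced reaction transfers n = 2 electrons.
Here Q = [Mg2+(aq)] / [Sn2+(aq)] = 131 (log Q = 2.116), giving E = +2.24 − (0.0591/2)·(2.116) = +2.1775 V.
Then ΔG = −nFE = −2 × 96500 × +2.1775 J/mol = −420 kJ/mol.

−420 kJ/mol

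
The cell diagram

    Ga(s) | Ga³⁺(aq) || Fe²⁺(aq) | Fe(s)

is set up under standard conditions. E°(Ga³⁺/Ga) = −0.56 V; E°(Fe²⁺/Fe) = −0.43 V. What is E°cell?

+0.13 V

By convention the left-hand electrode in cell notation is the anode (oxidation) and the right-hand electrode is the cathode (reduction).
E°cell = E°(right) − E°(left) = −0.43 − (−0.56) = +0.13 V.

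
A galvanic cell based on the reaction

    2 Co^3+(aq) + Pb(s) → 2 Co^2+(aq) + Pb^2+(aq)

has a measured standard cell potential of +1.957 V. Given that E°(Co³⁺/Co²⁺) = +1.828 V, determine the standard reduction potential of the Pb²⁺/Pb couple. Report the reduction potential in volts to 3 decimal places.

In the reaction as written the Co³⁺/Co²⁺ couple is reduced (cathode) and Pb²⁺/Pb is oxidized (anode), so E°cell = E°(Co³⁺/Co²⁺) − E°(Pb²⁺/Pb).
E°(Pb²⁺/Pb) = E°(cathode) − E°cell = +1.828 − (+1.957) = −0.129 V.

−0.129 V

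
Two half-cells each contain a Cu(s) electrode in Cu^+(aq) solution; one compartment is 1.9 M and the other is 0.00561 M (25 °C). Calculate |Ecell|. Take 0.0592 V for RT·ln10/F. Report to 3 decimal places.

0.150 V

For a concentration cell E°cell = 0, since both electrodes use the same couple.
The compartment with the higher Cu^+(aq) concentration (1.9 M) acts as the cathode; ions are reduced there and produced at the dilute (0.00561 M) anode.
With n = 1, Ecell = −(0.0592/1)·log([dilute]/[conc]) = −(0.0592/1)·log(0.00561/1.9) = +0.150 V.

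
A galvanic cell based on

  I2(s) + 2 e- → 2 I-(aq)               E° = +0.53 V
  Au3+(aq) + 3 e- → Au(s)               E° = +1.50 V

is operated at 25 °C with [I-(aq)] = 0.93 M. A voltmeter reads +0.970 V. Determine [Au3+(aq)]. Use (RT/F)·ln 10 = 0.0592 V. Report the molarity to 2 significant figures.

Au³⁺/Au is the cathode (higher E°); E°cell = +1.50 − (+0.53) = +0.97 V with n = 6.
Since E = E° − (0.0592/n)·log Q, log Q = n(E° − E)/0.0592 = 0.000.
The balanced reaction is 2 Au3+(aq) + 6 I-(aq) → 2 Au(s) + 3 I2(s), so Q = 1 / ([Au3+(aq)]^2·[I-(aq)]^6).
Substituting the known concentrations and solving, log [Au3+(aq)] = 0.095 and [Au3+(aq)] = 1.2 M.

1.2 M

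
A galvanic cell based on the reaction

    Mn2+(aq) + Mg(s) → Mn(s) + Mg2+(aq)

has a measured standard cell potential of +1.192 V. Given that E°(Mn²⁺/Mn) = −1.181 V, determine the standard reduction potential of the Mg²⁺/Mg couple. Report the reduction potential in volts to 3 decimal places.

In the reaction as written the Mn²⁺/Mn couple is reduced (cathode) and Mg²⁺/Mg is oxidized (anode), so E°cell = E°(Mn²⁺/Mn) − E°(Mg²⁺/Mg).
E°(Mg²⁺/Mg) = E°(cathode) − E°cell = −1.181 − (+1.192) = −2.373 V.

−2.373 V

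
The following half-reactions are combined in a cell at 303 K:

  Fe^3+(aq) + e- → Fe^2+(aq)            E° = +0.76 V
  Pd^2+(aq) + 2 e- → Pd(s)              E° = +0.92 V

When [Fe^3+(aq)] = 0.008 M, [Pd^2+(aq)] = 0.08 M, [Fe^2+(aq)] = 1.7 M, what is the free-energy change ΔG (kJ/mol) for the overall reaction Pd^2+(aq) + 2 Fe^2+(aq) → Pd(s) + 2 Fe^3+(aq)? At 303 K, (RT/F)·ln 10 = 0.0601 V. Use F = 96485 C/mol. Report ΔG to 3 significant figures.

With Pd²⁺/Pd reduced at the cathode, E°cell = +0.92 − (+0.76) = +0.16 V and n = 2.
Here Q = [Fe^3+(aq)]^2 / ([Pd^2+(aq)]·[Fe^2+(aq)]^2) = 0.000277 (log Q = −3.558), giving E = +0.16 − (0.0601/2)·(−3.558) = +0.2669 V.
ΔG = −nFE = −(2)(96485)(+0.2669) J/mol = −51.5 kJ/mol.

−51.5 kJ/mol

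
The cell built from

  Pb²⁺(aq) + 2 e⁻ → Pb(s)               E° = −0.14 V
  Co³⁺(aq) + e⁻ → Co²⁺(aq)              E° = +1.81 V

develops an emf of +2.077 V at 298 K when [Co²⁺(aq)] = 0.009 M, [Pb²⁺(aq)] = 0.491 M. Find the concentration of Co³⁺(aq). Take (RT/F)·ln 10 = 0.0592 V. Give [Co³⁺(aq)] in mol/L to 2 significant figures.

With Co³⁺/Co²⁺ at the cathode and Pb²⁺/Pb at the anode, E°cell = +1.81 − (−0.14) = +1.95 V (n = 2).
Since E = E° − (0.0592/n)·log Q, log Q = n(E° − E)/0.0592 = −4.291.
Balancing electrons gives 2 Co³⁺(aq) + Pb(s) → 2 Co²⁺(aq) + Pb²⁺(aq); thus Q = ([Co²⁺(aq)]^2·[Pb²⁺(aq)]) / [Co³⁺(aq)]^2.
Solving for the unknown gives log [Co³⁺(aq)] = −0.055, so [Co³⁺(aq)] ≈ 0.88 M.

0.88 M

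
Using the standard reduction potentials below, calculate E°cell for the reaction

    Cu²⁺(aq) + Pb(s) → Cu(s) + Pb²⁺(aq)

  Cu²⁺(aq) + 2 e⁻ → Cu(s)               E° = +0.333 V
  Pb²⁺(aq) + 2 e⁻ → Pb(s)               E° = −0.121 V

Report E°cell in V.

+0.454 V

In the reaction as written, Cu²⁺(aq) is reduced (cathode) and Pb²⁺(aq) is produced by oxidation at the anode.
E°cell = E°(cathode) − E°(anode) = +0.333 − (−0.121) = +0.454 V.
The positive value indicates the reaction is spontaneous as written.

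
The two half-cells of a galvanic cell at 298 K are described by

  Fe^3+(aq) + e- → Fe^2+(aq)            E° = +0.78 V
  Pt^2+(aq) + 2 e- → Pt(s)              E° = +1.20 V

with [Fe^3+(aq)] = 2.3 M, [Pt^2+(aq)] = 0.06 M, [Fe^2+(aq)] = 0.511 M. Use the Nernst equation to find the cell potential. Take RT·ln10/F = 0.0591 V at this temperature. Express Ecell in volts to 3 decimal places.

The Pt²⁺/Pt couple has the more positive E°, so it is the cathode; Fe³⁺/Fe²⁺ is the anode.
The standard potential is +1.20 − (+0.78) = +0.42 V and the balanced reaction transfers n = 2 electrons.
For the overall reaction Pt^2+(aq) + 2 Fe^2+(aq) → Pt(s) + 2 Fe^3+(aq), Q = [Fe^3+(aq)]^2 / ([Pt^2+(aq)]·[Fe^2+(aq)]^2) = 338, giving log Q = 2.528.
By the Nernst equation, E = +0.42 − (0.0591/2)·(2.528) = +0.345 V.

+0.345 V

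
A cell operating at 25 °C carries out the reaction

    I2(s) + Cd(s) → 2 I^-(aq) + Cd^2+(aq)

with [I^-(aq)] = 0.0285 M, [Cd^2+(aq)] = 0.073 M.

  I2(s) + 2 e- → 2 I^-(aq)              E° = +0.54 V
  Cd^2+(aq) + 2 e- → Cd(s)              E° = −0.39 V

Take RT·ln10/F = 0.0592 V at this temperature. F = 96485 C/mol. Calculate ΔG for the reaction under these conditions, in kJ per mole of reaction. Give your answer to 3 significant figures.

E°cell = +0.54 − (−0.39) = +0.93 V; the balanced reaction transfers n = 2 electrons.
The reaction quotient is [I^-(aq)]^2·[Cd^2+(aq)] = 5.93×10^−5; by Nernst, E = +0.93 − (0.0592/2)(−4.227) = +1.0551 V.
ΔG = −nFE = −(2)(96485)(+1.0551) J/mol = −204 kJ/mol.

−204 kJ/mol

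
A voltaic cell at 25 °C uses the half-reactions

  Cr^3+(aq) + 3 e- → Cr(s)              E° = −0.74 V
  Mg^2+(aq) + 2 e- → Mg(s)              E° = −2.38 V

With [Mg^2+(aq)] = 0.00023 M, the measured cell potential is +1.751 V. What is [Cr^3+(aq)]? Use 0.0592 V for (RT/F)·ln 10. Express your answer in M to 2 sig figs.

1.5 M

With Cr³⁺/Cr at the cathode and Mg²⁺/Mg at the anode, E°cell = −0.74 − (−2.38) = +1.64 V (n = 6).
Since E = E° − (0.0592/n)·log Q, log Q = n(E° − E)/0.0592 = −11.250.
Balancing electrons gives 2 Cr^3+(aq) + 3 Mg(s) → 2 Cr(s) + 3 Mg^2+(aq); thus Q = [Mg^2+(aq)]^3 / [Cr^3+(aq)]^2.
Substituting the known concentrations and solving, log [Cr^3+(aq)] = 0.168 and [Cr^3+(aq)] = 1.5 M.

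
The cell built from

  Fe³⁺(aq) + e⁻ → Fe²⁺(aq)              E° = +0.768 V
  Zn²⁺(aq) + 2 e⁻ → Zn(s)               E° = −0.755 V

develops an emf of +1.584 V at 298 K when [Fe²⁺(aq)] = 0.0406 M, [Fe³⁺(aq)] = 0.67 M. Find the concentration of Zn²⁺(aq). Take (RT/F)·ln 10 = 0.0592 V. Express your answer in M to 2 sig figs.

2.4 M

With Fe³⁺/Fe²⁺ at the cathode and Zn²⁺/Zn at the anode, E°cell = +0.768 − (−0.755) = +1.523 V (n = 2).
Rearranging E = E° − (0.0592/n)·log Q gives log Q = 2(+1.523 − (+1.584))/0.0592 = −2.061.
Balancing electrons gives 2 Fe³⁺(aq) + Zn(s) → 2 Fe²⁺(aq) + Zn²⁺(aq); thus Q = ([Fe²⁺(aq)]^2·[Zn²⁺(aq)]) / [Fe³⁺(aq)]^2.
Substituting the known concentrations and solving, log [Zn²⁺(aq)] = 0.374 and [Zn²⁺(aq)] = 2.4 M.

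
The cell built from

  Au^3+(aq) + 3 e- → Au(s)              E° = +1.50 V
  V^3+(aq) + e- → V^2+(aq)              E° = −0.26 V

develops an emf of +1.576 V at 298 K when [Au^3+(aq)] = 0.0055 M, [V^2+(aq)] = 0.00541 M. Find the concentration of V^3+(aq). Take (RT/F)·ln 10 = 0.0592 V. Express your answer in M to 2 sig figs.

1.2 M

Au³⁺/Au is the cathode (higher E°); E°cell = +1.50 − (−0.26) = +1.76 V with n = 3.
Rearranging E = E° − (0.0592/n)·log Q gives log Q = 3(+1.76 − (+1.576))/0.0592 = 9.324.
The balanced reaction is Au^3+(aq) + 3 V^2+(aq) → Au(s) + 3 V^3+(aq), so Q = [V^3+(aq)]^3 / ([Au^3+(aq)]·[V^2+(aq)]^3).
Solving for the unknown gives log [V^3+(aq)] = 0.088, so [V^3+(aq)] ≈ 1.2 M.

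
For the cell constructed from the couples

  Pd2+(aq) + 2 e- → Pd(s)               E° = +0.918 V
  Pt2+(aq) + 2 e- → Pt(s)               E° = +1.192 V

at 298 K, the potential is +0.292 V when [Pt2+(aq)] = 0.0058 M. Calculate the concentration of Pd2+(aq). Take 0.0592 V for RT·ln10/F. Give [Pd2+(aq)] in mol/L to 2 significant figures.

Pt²⁺/Pt is the cathode (higher E°); E°cell = +1.192 − (+0.918) = +0.274 V with n = 2.
From the Nernst equation, log Q = n(E° − E)/0.0592 = 2·(+0.274 − (+0.292))/0.0592 = −0.608.
Balancing electrons gives Pt2+(aq) + Pd(s) → Pt(s) + Pd2+(aq); thus Q = [Pd2+(aq)] / [Pt2+(aq)].
Substituting the known concentrations and solving, log [Pd2+(aq)] = −2.845 and [Pd2+(aq)] = 0.0014 M.

0.0014 M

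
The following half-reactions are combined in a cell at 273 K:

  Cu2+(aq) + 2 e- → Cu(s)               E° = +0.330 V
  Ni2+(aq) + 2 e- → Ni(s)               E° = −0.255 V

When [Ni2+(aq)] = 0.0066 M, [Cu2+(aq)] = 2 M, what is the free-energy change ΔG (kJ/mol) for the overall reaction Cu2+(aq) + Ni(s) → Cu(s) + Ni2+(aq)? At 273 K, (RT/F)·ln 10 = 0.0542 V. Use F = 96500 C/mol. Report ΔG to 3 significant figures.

E°cell = +0.330 − (−0.255) = +0.585 V; the balanced reaction transfers n = 2 electrons.
The reaction quotient is [Ni2+(aq)] / [Cu2+(aq)] = 0.0033; by Nernst, E = +0.585 − (0.0542/2)(−2.481) = +0.6522 V.
Finally ΔG = −nFE = −(2)(96500 C/mol)(+0.6522 V) = −126 kJ/mol.

−126 kJ/mol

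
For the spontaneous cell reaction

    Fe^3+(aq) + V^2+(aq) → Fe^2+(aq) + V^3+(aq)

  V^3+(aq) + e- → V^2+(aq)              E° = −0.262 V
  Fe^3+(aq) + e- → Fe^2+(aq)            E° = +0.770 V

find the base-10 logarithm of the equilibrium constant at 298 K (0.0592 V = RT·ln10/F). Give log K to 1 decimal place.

log K = 17.4

The Fe³⁺/Fe²⁺ couple is reduced (cathode); E°cell = +0.770 − (−0.262) = +1.032 V with n = 1.
At equilibrium E = 0, so log K = nE°cell / 0.0592 = (1)(+1.032) / 0.0592 = 17.4.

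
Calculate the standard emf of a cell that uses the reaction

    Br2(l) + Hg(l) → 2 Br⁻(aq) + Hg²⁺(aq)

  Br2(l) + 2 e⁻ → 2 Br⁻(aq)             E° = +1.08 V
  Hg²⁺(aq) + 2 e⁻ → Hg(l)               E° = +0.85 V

In the reaction as written, Br2(l) is reduced (cathode) and Hg²⁺(aq) is produced by oxidation at the anode.
E°cell = E°(cathode) − E°(anode) = +1.08 − (+0.85) = +0.23 V.

+0.23 V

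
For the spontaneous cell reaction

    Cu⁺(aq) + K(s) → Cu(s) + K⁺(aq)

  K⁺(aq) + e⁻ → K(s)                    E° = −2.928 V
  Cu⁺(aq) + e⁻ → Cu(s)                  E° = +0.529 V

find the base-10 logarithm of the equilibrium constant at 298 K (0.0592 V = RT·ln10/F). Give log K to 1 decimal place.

The Cu⁺/Cu couple is reduced (cathode); E°cell = +0.529 − (−2.928) = +3.457 V with n = 1.
At equilibrium E = 0, so log K = nE°cell / 0.0592 = (1)(+3.457) / 0.0592 = 58.4.

log K = 58.4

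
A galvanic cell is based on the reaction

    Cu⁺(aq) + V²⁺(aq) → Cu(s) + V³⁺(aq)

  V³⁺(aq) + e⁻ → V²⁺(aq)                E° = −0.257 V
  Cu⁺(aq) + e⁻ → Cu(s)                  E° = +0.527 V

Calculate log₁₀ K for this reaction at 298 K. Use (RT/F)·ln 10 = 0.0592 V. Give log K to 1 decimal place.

The Cu⁺/Cu couple is reduced (cathode); E°cell = +0.527 − (−0.257) = +0.784 V with n = 1.
At equilibrium E = 0, so log K = nE°cell / 0.0592 = (1)(+0.784) / 0.0592 = 13.2.

log K = 13.2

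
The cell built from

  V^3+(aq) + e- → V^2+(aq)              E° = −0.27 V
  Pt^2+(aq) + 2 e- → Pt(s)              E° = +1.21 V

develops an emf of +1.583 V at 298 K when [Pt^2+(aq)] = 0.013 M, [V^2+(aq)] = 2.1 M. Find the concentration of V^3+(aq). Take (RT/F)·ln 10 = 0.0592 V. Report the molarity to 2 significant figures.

0.0044 M

Pt²⁺/Pt is the cathode (higher E°); E°cell = +1.21 − (−0.27) = +1.48 V with n = 2.
Since E = E° − (0.0592/n)·log Q, log Q = n(E° − E)/0.0592 = −3.480.
Balancing electrons gives Pt^2+(aq) + 2 V^2+(aq) → Pt(s) + 2 V^3+(aq); thus Q = [V^3+(aq)]^2 / ([Pt^2+(aq)]·[V^2+(aq)]^2).
Solving for the unknown gives log [V^3+(aq)] = −2.361, so [V^3+(aq)] ≈ 0.0044 M.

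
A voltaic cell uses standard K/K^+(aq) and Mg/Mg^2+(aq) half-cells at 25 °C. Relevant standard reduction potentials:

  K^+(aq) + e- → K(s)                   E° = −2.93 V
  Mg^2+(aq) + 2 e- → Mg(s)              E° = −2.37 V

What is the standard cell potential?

The Mg²⁺/Mg couple has the higher E°, so Mg ion is reduced (cathode) and K is oxidized (anode).
E°cell = E°(cathode) − E°(anode) = −2.37 − (−2.93) = +0.56 V.

+0.56 V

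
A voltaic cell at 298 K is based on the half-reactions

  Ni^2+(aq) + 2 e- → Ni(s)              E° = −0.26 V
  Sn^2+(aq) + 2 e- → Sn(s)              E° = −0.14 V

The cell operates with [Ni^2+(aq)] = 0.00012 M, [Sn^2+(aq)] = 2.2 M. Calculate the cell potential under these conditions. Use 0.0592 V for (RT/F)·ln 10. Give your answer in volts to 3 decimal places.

+0.246 V

Since E°(Sn²⁺/Sn) > E°(Ni²⁺/Ni), Sn²⁺/Sn serves as the cathode.
E°cell = −0.14 − (−0.26) = +0.12 V, with n = 2 electrons transferred.
Balancing gives Sn^2+(aq) + Ni(s) → Sn(s) + Ni^2+(aq); hence Q = [Ni^2+(aq)] / [Sn^2+(aq)] = 5.45×10^−5 (log Q = −4.263).
E = E° − (0.0592/n)·log Q = +0.12 − (0.0592/2)(−4.263) = +0.246 V.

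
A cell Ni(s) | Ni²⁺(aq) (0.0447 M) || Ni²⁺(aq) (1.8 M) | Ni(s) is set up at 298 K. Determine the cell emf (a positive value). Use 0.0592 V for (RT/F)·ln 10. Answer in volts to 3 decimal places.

For a concentration cell E°cell = 0, since both electrodes use the same couple.
The compartment with the higher Ni²⁺(aq) concentration (1.8 M) acts as the cathode; ions are reduced there and produced at the dilute (0.0447 M) anode.
With n = 2, Ecell = −(0.0592/2)·log([dilute]/[conc]) = −(0.0592/2)·log(0.0447/1.8) = +0.048 V.

0.048 V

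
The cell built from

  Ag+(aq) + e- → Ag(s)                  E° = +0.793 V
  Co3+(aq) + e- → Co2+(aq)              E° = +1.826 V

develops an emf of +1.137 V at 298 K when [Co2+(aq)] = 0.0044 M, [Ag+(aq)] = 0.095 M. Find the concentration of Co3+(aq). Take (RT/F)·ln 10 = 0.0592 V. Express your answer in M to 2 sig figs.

0.024 M

Co³⁺/Co²⁺ is the cathode (higher E°); E°cell = +1.826 − (+0.793) = +1.033 V with n = 1.
Since E = E° − (0.0592/n)·log Q, log Q = n(E° − E)/0.0592 = −1.757.
For Co3+(aq) + Ag(s) → Co2+(aq) + Ag+(aq), the reaction quotient is Q = ([Co2+(aq)]·[Ag+(aq)]) / [Co3+(aq)].
Isolating [Co3+(aq)] in Q = 10^{−1.757} yields log [Co3+(aq)] = −1.622, i.e. 0.024 M.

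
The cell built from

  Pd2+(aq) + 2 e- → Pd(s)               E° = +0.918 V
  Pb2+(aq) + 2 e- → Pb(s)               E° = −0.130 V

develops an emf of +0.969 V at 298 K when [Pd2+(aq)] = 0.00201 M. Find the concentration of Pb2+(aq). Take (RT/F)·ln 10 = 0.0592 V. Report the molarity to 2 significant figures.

The Pd²⁺/Pd couple has the larger reduction potential, so it is the cathode: E°cell = +0.918 − (−0.130) = +1.048 V and n = 2.
From the Nernst equation, log Q = n(E° − E)/0.0592 = 2·(+1.048 − (+0.969))/0.0592 = 2.669.
The balanced reaction is Pd2+(aq) + Pb(s) → Pd(s) + Pb2+(aq), so Q = [Pb2+(aq)] / [Pd2+(aq)].
Substituting the known concentrations and solving, log [Pb2+(aq)] = −0.028 and [Pb2+(aq)] = 0.94 M.

0.94 M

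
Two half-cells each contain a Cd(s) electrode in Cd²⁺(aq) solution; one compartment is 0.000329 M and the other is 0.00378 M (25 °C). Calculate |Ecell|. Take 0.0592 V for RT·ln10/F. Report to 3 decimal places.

0.031 V

For a concentration cell E°cell = 0, since both electrodes use the same couple.
The compartment with the higher Cd²⁺(aq) concentration (0.00378 M) acts as the cathode; ions are reduced there and produced at the dilute (0.000329 M) anode.
With n = 2, Ecell = −(0.0592/2)·log([dilute]/[conc]) = −(0.0592/2)·log(0.000329/0.00378) = +0.031 V.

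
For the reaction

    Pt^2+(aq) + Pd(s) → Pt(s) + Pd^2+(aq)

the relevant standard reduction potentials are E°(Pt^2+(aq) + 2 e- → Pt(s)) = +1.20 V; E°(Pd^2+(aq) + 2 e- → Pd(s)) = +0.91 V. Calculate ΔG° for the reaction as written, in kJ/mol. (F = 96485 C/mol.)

−56.0 kJ/mol

In the reaction as written Pt^2+(aq) is reduced, so the Pt²⁺/Pt couple is the cathode and Pd²⁺/Pd is the anode.
E°cell = +1.20 − (+0.91) = +0.29 V; balancing electrons gives n = 2.
ΔG° = −nFE°cell = −(2)(96485)(+0.29) J/mol = −56.0 kJ/mol.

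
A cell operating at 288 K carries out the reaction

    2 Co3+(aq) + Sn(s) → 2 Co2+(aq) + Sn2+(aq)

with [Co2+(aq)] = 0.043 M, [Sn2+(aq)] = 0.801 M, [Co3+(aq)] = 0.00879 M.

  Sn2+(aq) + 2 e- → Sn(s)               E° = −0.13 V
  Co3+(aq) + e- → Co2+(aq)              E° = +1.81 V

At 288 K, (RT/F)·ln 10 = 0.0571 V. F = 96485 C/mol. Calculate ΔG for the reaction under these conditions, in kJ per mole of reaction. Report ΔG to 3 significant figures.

E°cell = +1.81 − (−0.13) = +1.94 V; the balanced reaction transfers n = 2 electrons.
Q = ([Co2+(aq)]^2·[Sn2+(aq)]) / [Co3+(aq)]^2 = 19.2, so log Q = 1.283 and E = +1.94 − (0.0571/2)(1.283) = +1.9034 V.
Then ΔG = −nFE = −2 × 96485 × +1.9034 J/mol = −367 kJ/mol.

−367 kJ/mol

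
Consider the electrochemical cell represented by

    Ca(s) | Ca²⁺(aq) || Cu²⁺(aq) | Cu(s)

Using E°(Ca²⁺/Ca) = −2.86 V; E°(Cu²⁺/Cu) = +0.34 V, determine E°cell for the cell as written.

+3.20 V

By convention the left-hand electrode in cell notation is the anode (oxidation) and the right-hand electrode is the cathode (reduction).
E°cell = E°(right) − E°(left) = +0.34 − (−2.86) = +3.20 V.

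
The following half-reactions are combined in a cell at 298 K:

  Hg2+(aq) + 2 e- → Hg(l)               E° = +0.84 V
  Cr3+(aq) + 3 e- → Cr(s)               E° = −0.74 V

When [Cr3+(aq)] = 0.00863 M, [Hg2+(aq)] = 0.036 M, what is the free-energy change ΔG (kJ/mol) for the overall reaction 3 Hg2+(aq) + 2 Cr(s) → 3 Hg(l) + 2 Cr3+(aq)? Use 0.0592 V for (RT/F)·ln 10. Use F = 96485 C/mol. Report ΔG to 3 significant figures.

−914 kJ/mol

With Hg²⁺/Hg reduced at the cathode, E°cell = +0.84 − (−0.74) = +1.58 V and n = 6.
Here Q = [Cr3+(aq)]^2 / [Hg2+(aq)]^3 = 1.6 (log Q = 0.203), giving E = +1.58 − (0.0592/6)·(0.203) = +1.5780 V.
Finally ΔG = −nFE = −(6)(96485 C/mol)(+1.5780 V) = −914 kJ/mol.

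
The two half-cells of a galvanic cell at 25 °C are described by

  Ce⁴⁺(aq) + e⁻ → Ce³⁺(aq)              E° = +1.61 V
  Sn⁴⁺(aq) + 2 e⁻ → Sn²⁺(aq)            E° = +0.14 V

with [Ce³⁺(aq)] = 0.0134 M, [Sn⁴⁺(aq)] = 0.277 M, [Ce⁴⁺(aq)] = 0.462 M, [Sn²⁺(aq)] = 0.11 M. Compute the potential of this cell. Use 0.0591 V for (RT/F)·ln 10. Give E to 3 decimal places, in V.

Since E°(Ce⁴⁺/Ce³⁺) > E°(Sn⁴⁺/Sn²⁺), Ce⁴⁺/Ce³⁺ serves as the cathode.
The standard potential is +1.61 − (+0.14) = +1.47 V and the balanced reaction transfers n = 2 electrons.
For the overall reaction 2 Ce⁴⁺(aq) + Sn²⁺(aq) → 2 Ce³⁺(aq) + Sn⁴⁺(aq), Q = ([Ce³⁺(aq)]^2·[Sn⁴⁺(aq)]) / ([Ce⁴⁺(aq)]^2·[Sn²⁺(aq)]) = 0.00212, giving log Q = −2.674.
By the Nernst equation, E = +1.47 − (0.0591/2)·(−2.674) = +1.549 V.

+1.549 V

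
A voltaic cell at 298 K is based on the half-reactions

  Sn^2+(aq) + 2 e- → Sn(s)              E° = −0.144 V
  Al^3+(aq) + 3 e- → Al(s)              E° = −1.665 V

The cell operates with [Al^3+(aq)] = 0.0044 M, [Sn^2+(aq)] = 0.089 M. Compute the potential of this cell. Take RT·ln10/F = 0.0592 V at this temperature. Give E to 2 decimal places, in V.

Since E°(Sn²⁺/Sn) > E°(Al³⁺/Al), Sn²⁺/Sn serves as the cathode.
E°cell = E°cat − E°an = −0.144 − (−1.665) = +1.521 V; n = 6.
For the overall reaction 3 Sn^2+(aq) + 2 Al(s) → 3 Sn(s) + 2 Al^3+(aq), Q = [Al^3+(aq)]^2 / [Sn^2+(aq)]^3 = 0.0275, giving log Q = −1.561.
By the Nernst equation, E = +1.521 − (0.0592/6)·(−1.561) = +1.54 V.

+1.54 V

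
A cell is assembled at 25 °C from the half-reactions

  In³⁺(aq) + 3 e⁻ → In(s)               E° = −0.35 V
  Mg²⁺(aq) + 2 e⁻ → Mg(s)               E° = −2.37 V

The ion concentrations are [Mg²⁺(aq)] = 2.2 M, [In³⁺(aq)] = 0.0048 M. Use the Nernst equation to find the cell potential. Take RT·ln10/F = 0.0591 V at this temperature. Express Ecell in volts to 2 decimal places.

+1.96 V

In³⁺/In is reduced (cathode, E° = −0.35 V) and Mg²⁺/Mg is oxidized (anode).
E°cell = −0.35 − (−2.37) = +2.02 V, with n = 6 electrons transferred.
Balancing gives 2 In³⁺(aq) + 3 Mg(s) → 2 In(s) + 3 Mg²⁺(aq); hence Q = [Mg²⁺(aq)]^3 / [In³⁺(aq)]^2 = 4.62×10^5 (log Q = 5.665).
Applying E = E° − (RT ln10/nF)·log Q gives +2.02 − (0.0591/6)(5.665) = +1.96 V.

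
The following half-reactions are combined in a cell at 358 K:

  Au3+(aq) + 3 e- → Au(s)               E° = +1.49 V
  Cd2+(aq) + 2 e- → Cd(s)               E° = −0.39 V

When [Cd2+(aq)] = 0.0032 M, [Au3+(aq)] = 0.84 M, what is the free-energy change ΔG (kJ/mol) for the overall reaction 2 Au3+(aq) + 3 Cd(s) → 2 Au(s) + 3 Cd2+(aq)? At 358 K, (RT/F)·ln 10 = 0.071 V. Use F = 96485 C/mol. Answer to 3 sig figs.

−1140 kJ/mol

With Au³⁺/Au reduced at the cathode, E°cell = +1.49 − (−0.39) = +1.88 V and n = 6.
Q = [Cd2+(aq)]^3 / [Au3+(aq)]^2 = 4.64×10^−8, so log Q = −7.333 and E = +1.88 − (0.071/6)(−7.333) = +1.9668 V.
Then ΔG = −nFE = −6 × 96485 × +1.9668 J/mol = −1140 kJ/mol.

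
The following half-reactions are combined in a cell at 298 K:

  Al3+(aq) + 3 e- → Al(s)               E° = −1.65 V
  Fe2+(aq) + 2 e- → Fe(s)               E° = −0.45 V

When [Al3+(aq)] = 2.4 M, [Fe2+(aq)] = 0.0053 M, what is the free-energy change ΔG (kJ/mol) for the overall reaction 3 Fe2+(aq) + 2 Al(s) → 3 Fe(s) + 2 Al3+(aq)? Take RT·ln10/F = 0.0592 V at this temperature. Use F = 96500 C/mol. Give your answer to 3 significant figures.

−651 kJ/mol

The standard cell potential is −0.45 − (−1.65) = +1.20 V, with n = 6 electrons in the balanced equation.
The reaction quotient is [Al3+(aq)]^2 / [Fe2+(aq)]^3 = 3.87×10^7; by Nernst, E = +1.20 − (0.0592/6)(7.588) = +1.1251 V.
Finally ΔG = −nFE = −(6)(96500 C/mol)(+1.1251 V) = −651 kJ/mol.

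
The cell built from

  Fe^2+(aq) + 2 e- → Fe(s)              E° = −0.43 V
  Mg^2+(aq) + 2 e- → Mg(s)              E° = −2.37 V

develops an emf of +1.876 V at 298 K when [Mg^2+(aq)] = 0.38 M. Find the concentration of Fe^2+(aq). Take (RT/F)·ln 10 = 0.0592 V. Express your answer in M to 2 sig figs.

With Fe²⁺/Fe at the cathode and Mg²⁺/Mg at the anode, E°cell = −0.43 − (−2.37) = +1.94 V (n = 2).
Since E = E° − (0.0592/n)·log Q, log Q = n(E° − E)/0.0592 = 2.162.
The balanced reaction is Fe^2+(aq) + Mg(s) → Fe(s) + Mg^2+(aq), so Q = [Mg^2+(aq)] / [Fe^2+(aq)].
Solving for the unknown gives log [Fe^2+(aq)] = −2.582, so [Fe^2+(aq)] ≈ 0.0026 M.

0.0026 M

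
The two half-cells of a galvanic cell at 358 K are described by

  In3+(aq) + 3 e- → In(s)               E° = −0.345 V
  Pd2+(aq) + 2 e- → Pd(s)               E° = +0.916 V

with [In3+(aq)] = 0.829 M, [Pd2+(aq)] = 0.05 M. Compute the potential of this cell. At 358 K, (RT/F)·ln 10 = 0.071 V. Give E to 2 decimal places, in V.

Pd²⁺/Pd is reduced (cathode, E° = +0.916 V) and In³⁺/In is oxidized (anode).
E°cell = +0.916 − (−0.345) = +1.261 V, with n = 6 electrons transferred.
For the overall reaction 3 Pd2+(aq) + 2 In(s) → 3 Pd(s) + 2 In3+(aq), Q = [In3+(aq)]^2 / [Pd2+(aq)]^3 = 5.5×10^3, giving log Q = 3.740.
E = E° − (0.071/n)·log Q = +1.261 − (0.071/6)(3.740) = +1.22 V.

+1.22 V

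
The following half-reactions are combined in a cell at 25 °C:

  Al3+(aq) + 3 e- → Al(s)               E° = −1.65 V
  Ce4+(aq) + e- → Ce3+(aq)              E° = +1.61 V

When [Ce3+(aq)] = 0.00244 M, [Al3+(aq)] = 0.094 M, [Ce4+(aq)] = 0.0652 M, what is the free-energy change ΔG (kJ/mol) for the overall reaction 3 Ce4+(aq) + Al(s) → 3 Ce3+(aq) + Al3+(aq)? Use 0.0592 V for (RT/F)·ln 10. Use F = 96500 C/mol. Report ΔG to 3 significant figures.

With Ce⁴⁺/Ce³⁺ reduced at the cathode, E°cell = +1.61 − (−1.65) = +3.26 V and n = 3.
Here Q = ([Ce3+(aq)]^3·[Al3+(aq)]) / [Ce4+(aq)]^3 = 4.93×10^−6 (log Q = −5.307), giving E = +3.26 − (0.0592/3)·(−5.307) = +3.3647 V.
Then ΔG = −nFE = −3 × 96500 × +3.3647 J/mol = −974 kJ/mol.

−974 kJ/mol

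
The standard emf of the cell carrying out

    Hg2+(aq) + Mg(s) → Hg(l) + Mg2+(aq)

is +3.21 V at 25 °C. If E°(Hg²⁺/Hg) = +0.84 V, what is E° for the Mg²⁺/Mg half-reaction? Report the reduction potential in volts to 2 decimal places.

−2.37 V

In the reaction as written the Hg²⁺/Hg couple is reduced (cathode) and Mg²⁺/Mg is oxidized (anode), so E°cell = E°(Hg²⁺/Hg) − E°(Mg²⁺/Mg).
E°(Mg²⁺/Mg) = E°(cathode) − E°cell = +0.84 − (+3.21) = −2.37 V.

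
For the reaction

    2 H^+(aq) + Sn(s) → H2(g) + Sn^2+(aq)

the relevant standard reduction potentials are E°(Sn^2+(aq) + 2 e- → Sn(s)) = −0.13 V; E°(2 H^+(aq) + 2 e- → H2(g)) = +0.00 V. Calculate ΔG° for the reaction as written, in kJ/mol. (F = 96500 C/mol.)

−25.1 kJ/mol

In the reaction as written H^+(aq) is reduced, so the 2H⁺/H₂ couple is the cathode and Sn²⁺/Sn is the anode.
E°cell = +0.00 − (−0.13) = +0.13 V; balancing electrons gives n = 2.
ΔG° = −nFE°cell = −(2)(96500)(+0.13) J/mol = −25.1 kJ/mol.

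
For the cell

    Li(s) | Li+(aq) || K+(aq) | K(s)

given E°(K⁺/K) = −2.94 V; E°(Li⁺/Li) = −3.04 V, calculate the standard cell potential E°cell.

+0.10 V

By convention the left-hand electrode in cell notation is the anode (oxidation) and the right-hand electrode is the cathode (reduction).
E°cell = E°(right) − E°(left) = −2.94 − (−3.04) = +0.10 V.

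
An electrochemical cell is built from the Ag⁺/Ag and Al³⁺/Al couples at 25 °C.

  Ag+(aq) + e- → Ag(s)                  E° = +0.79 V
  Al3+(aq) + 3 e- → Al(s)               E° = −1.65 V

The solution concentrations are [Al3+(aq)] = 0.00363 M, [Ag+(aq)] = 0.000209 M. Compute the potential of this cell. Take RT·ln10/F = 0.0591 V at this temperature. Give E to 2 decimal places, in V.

The Ag⁺/Ag couple has the more positive E°, so it is the cathode; Al³⁺/Al is the anode.
E°cell = E°cat − E°an = +0.79 − (−1.65) = +2.44 V; n = 3.
Balancing gives 3 Ag+(aq) + Al(s) → 3 Ag(s) + Al3+(aq); hence Q = [Al3+(aq)] / [Ag+(aq)]^3 = 3.98×10^8 (log Q = 8.599).
Applying E = E° − (RT ln10/nF)·log Q gives +2.44 − (0.0591/3)(8.599) = +2.27 V.

+2.27 V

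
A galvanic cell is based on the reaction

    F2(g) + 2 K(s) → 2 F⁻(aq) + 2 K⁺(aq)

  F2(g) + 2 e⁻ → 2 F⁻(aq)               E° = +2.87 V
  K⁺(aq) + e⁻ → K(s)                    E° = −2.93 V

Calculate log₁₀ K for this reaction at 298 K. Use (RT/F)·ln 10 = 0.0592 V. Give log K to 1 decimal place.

The F₂/F⁻ couple is reduced (cathode); E°cell = +2.87 − (−2.93) = +5.80 V with n = 2.
At equilibrium E = 0, so log K = nE°cell / 0.0592 = (2)(+5.80) / 0.0592 = 195.9.

log K = 195.9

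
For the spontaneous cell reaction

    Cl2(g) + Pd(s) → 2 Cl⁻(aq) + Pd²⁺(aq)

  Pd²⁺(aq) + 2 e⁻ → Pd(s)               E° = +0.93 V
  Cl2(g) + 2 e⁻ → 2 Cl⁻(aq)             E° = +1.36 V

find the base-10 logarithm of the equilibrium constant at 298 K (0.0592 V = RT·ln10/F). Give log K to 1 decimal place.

log K = 14.5

The Cl₂/Cl⁻ couple is reduced (cathode); E°cell = +1.36 − (+0.93) = +0.43 V with n = 2.
At equilibrium E = 0, so log K = nE°cell / 0.0592 = (2)(+0.43) / 0.0592 = 14.5.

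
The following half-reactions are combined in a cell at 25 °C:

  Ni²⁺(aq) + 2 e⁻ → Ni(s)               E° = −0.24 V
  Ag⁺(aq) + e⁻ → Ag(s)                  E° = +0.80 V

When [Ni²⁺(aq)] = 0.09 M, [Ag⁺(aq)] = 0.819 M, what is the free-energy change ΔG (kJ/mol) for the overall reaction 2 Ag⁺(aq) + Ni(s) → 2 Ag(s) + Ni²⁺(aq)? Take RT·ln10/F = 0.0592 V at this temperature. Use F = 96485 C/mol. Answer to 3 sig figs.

−206 kJ/mol

The standard cell potential is +0.80 − (−0.24) = +1.04 V, with n = 2 electrons in the balanced equation.
Here Q = [Ni²⁺(aq)] / [Ag⁺(aq)]^2 = 0.134 (log Q = −0.872), giving E = +1.04 − (0.0592/2)·(−0.872) = +1.0658 V.
Then ΔG = −nFE = −2 × 96485 × +1.0658 J/mol = −206 kJ/mol.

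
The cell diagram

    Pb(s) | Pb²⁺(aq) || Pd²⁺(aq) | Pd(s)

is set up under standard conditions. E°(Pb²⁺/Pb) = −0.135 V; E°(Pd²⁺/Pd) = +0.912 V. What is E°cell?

+1.047 V

By convention the left-hand electrode in cell notation is the anode (oxidation) and the right-hand electrode is the cathode (reduction).
E°cell = E°(right) − E°(left) = +0.912 − (−0.135) = +1.047 V.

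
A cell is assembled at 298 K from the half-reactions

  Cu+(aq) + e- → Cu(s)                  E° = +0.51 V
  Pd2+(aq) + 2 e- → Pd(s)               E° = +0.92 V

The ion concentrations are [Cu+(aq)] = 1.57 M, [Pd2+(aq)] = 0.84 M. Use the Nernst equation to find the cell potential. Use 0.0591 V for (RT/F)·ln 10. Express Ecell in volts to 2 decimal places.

+0.40 V

Since E°(Pd²⁺/Pd) > E°(Cu⁺/Cu), Pd²⁺/Pd serves as the cathode.
The standard potential is +0.92 − (+0.51) = +0.41 V and the balanced reaction transfers n = 2 electrons.
The balanced reaction is Pd2+(aq) + 2 Cu(s) → Pd(s) + 2 Cu+(aq), so Q = [Cu+(aq)]^2 / [Pd2+(aq)] = 2.93 and log Q = 0.468.
E = E° − (0.0591/n)·log Q = +0.41 − (0.0591/2)(0.468) = +0.40 V.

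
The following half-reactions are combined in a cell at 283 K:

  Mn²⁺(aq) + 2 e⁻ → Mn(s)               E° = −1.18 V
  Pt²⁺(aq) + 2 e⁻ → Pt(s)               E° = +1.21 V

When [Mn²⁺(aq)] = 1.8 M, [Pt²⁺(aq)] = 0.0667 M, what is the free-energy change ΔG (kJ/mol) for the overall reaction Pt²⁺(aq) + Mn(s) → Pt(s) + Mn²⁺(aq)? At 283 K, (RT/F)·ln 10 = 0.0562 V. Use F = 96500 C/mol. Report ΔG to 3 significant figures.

With Pt²⁺/Pt reduced at the cathode, E°cell = +1.21 − (−1.18) = +2.39 V and n = 2.
Here Q = [Mn²⁺(aq)] / [Pt²⁺(aq)] = 27 (log Q = 1.431), giving E = +2.39 − (0.0562/2)·(1.431) = +2.3498 V.
Finally ΔG = −nFE = −(2)(96500 C/mol)(+2.3498 V) = −454 kJ/mol.

−454 kJ/mol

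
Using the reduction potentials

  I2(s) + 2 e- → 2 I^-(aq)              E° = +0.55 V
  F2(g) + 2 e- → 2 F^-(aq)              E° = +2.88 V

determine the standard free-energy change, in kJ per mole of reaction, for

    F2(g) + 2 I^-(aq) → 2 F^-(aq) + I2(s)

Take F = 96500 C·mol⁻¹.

In the reaction as written F2(g) is reduced, so the F₂/F⁻ couple is the cathode and I₂/I⁻ is the anode.
E°cell = +2.88 − (+0.55) = +2.33 V; balancing electrons gives n = 2.
ΔG° = −nFE°cell = −(2)(96500)(+2.33) J/mol = −450 kJ/mol.

−450 kJ/mol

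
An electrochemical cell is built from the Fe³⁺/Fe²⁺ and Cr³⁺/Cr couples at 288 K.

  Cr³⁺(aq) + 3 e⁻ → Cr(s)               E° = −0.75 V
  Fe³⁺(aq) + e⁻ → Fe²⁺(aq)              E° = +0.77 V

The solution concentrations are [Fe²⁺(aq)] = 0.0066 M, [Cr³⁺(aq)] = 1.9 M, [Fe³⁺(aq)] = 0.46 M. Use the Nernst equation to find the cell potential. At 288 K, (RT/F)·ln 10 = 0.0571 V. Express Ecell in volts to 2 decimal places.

Since E°(Fe³⁺/Fe²⁺) > E°(Cr³⁺/Cr), Fe³⁺/Fe²⁺ serves as the cathode.
The standard potential is +0.77 − (−0.75) = +1.52 V and the balanced reaction transfers n = 3 electrons.
The balanced reaction is 3 Fe³⁺(aq) + Cr(s) → 3 Fe²⁺(aq) + Cr³⁺(aq), so Q = ([Fe²⁺(aq)]^3·[Cr³⁺(aq)]) / [Fe³⁺(aq)]^3 = 5.61×10^−6 and log Q = −5.251.
E = E° − (0.0571/n)·log Q = +1.52 − (0.0571/3)(−5.251) = +1.62 V.

+1.62 V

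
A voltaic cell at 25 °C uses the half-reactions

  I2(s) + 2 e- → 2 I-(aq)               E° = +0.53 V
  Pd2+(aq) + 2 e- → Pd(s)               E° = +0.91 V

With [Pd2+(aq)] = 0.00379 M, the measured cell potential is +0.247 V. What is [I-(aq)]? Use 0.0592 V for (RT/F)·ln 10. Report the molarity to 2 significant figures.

0.092 M

Pd²⁺/Pd is the cathode (higher E°); E°cell = +0.91 − (+0.53) = +0.38 V with n = 2.
Rearranging E = E° − (0.0592/n)·log Q gives log Q = 2(+0.38 − (+0.247))/0.0592 = 4.493.
The balanced reaction is Pd2+(aq) + 2 I-(aq) → Pd(s) + I2(s), so Q = 1 / ([Pd2+(aq)]·[I-(aq)]^2).
Solving for the unknown gives log [I-(aq)] = −1.036, so [I-(aq)] ≈ 0.092 M.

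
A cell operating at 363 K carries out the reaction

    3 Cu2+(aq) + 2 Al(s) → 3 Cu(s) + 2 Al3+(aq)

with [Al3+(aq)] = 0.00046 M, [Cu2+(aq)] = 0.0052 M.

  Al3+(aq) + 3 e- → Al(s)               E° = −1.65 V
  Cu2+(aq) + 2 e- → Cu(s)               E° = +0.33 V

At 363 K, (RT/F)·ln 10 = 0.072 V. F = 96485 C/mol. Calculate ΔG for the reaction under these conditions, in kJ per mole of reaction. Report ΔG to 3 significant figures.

With Cu²⁺/Cu reduced at the cathode, E°cell = +0.33 − (−1.65) = +1.98 V and n = 6.
Q = [Al3+(aq)]^2 / [Cu2+(aq)]^3 = 1.5, so log Q = 0.178 and E = +1.98 − (0.072/6)(0.178) = +1.9779 V.
Then ΔG = −nFE = −6 × 96485 × +1.9779 J/mol = −1150 kJ/mol.

−1150 kJ/mol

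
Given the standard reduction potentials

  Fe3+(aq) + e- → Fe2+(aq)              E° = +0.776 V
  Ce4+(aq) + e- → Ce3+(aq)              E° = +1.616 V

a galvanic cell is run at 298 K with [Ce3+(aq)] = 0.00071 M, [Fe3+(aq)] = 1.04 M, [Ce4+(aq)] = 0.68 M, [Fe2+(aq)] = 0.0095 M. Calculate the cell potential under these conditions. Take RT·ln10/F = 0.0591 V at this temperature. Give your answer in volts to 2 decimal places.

Ce⁴⁺/Ce³⁺ is reduced (cathode, E° = +1.616 V) and Fe³⁺/Fe²⁺ is oxidized (anode).
The standard potential is +1.616 − (+0.776) = +0.840 V and the balanced reaction transfers n = 1 electron.
The balanced reaction is Ce4+(aq) + Fe2+(aq) → Ce3+(aq) + Fe3+(aq), so Q = ([Ce3+(aq)]·[Fe3+(aq)]) / ([Ce4+(aq)]·[Fe2+(aq)]) = 0.114 and log Q = −0.942.
By the Nernst equation, E = +0.840 − (0.0591/1)·(−0.942) = +0.90 V.

+0.90 V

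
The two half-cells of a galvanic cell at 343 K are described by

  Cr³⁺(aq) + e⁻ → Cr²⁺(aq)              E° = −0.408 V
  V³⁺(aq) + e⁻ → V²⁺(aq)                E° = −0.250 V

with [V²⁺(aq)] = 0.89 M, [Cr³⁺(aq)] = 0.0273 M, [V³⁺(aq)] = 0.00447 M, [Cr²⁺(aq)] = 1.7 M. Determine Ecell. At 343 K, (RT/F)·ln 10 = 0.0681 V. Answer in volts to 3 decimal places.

V³⁺/V²⁺ is reduced (cathode, E° = −0.250 V) and Cr³⁺/Cr²⁺ is oxidized (anode).
E°cell = E°cat − E°an = −0.250 − (−0.408) = +0.158 V; n = 1.
The balanced reaction is V³⁺(aq) + Cr²⁺(aq) → V²⁺(aq) + Cr³⁺(aq), so Q = ([V²⁺(aq)]·[Cr³⁺(aq)]) / ([V³⁺(aq)]·[Cr²⁺(aq)]) = 3.2 and log Q = 0.505.
By the Nernst equation, E = +0.158 − (0.0681/1)·(0.505) = +0.124 V.

+0.124 V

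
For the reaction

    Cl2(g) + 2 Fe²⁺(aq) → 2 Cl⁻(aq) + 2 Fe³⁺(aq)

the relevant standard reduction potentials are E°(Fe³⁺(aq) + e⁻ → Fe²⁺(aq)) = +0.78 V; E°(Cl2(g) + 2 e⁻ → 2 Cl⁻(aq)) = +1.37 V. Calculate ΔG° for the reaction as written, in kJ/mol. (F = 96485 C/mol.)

In the reaction as written Cl2(g) is reduced, so the Cl₂/Cl⁻ couple is the cathode and Fe³⁺/Fe²⁺ is the anode.
E°cell = +1.37 − (+0.78) = +0.59 V; balancing electrons gives n = 2.
ΔG° = −nFE°cell = −(2)(96485)(+0.59) J/mol = −114 kJ/mol.

−114 kJ/mol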